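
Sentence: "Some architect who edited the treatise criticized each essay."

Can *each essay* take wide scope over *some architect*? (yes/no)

*each essay* is a matrix argument; only *some architect* is modified by the relative clause *who edited the treatise*, so the RC island is irrelevant to the target quantifier.
Nothing blocks QR of the lower DP to a position above the higher one, so inverse scope is available.

Yes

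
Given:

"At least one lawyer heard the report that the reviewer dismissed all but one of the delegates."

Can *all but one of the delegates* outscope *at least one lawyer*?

*all but one of the delegates* sits inside the complex NP *the report that the reviewer dismissed all but one of the delegates*.
Noun-complement clauses are scope islands (the Complex NP Constraint): a quantifier inside one cannot scope into the matrix.
There is no licit LF on which *all but one of the delegates* c-commands *at least one lawyer*.

No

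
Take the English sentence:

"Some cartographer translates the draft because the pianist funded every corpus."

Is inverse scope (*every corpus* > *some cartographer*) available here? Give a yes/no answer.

The DP *every corpus* is contained in the adjunct clause *because the pianist funded every corpus*.
Adverbial clauses are not L-marked, so they are barriers for QR — the quantifier cannot escape the adjunct.
So *every corpus* cannot raise high enough to outscope *some cartographer*; only the surface ordering *some cartographer* > *every corpus* is available.
(Only the surface reading survives: one fixed cartographer with respect to all the relevant corpora.)

No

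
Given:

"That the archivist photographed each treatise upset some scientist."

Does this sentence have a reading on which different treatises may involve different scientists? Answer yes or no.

No

The paraphrase describes the scope ordering *each treatise* > *some scientist*.
*each treatise* is embedded in the sentential subject *that the archivist photographed each treatise*.
The subject-island constraint blocks QR out of a clausal subject.
So the wide-scope reading for *each treatise* is blocked.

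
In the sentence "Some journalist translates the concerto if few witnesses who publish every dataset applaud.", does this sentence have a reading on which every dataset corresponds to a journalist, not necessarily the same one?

This is the *every dataset* > *some journalist* reading.
*every dataset* sits inside the relative clause *who publish every dataset*, which is itself inside the adjunct *if few witnesses who publish every dataset applaud*.
Nested islands: the RC island is itself inside an adjunct island, so wide scope is doubly excluded.
Hence only narrow scope for *every dataset* (under *some journalist*) survives.
(Only the surface reading survives: one fixed journalist with respect to all the relevant datasets.)

No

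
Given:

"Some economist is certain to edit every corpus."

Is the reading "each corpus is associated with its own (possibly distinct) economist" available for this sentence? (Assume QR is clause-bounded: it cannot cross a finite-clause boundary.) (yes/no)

Yes

The paraphrase describes the scope ordering *every corpus* > *some economist*.
The matrix predicate is a raising verb, whose infinitival complement is not a scope island — *every corpus* can QR into the matrix clause.
QR within a single clause is free, so the lower quantifier may take scope over the higher one.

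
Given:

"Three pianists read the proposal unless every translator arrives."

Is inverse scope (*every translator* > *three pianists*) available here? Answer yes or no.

*every translator* is embedded in the adjunct clause *unless every translator arrives*.
Adjunct clauses are scope islands: a quantifier inside an adjunct cannot raise into the matrix clause.
The inverse ordering *every translator* > *three pianists* is therefore underivable.

No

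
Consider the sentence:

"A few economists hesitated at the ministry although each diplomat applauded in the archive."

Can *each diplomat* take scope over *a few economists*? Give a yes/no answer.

*each diplomat* sits inside the adjunct clause *although each diplomat applauded in the archive*.
Since the clause is an adjunct (not a complement), the Adjunct Condition blocks QR across its edge.
There is no licit LF on which *each diplomat* c-commands *a few economists*.

No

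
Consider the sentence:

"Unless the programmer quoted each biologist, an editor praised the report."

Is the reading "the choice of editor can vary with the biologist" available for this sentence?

That reading corresponds to *each biologist* > *an editor*.
Structurally, *each biologist* is inside the adjunct clause *unless the programmer quoted each biologist*.
The adjunct-island constraint bars QR out of an adverbial clause.
So the wide-scope reading for *each biologist* is blocked.

No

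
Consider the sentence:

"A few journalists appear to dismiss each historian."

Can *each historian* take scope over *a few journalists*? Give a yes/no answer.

*each historian* is the object of the infinitival complement of a raising predicate; raising infinitives are transparent for QR, so the two DPs are in effect clausemates.
With no island boundary between them, the object can take inverse scope over the subject via ordinary QR within the clause.

Yes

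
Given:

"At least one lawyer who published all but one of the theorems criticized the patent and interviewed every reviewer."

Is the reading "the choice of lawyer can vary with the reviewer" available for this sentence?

This is the *every reviewer* > *at least one lawyer* reading.
Structurally, *every reviewer* is inside one conjunct of the coordinate structure (*interviewed every reviewer*).
QR out of a conjunct would have to apply non-ATB, which the CSC forbids.
Hence only narrow scope for *every reviewer* (under *at least one lawyer*) survives.

No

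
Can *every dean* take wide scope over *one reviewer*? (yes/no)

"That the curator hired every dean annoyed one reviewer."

Structurally, *every dean* is inside the sentential subject *that the curator hired every dean*.
The subject-island constraint blocks QR out of a clausal subject.
*every dean* > *one reviewer* would require crossing that boundary, which is illicit.

No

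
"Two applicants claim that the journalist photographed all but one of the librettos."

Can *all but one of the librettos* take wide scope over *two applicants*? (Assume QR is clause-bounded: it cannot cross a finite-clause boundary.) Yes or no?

No

*all but one of the librettos* sits inside the finite complement clause *that the journalist photographed all but one of the librettos*.
Finite CP is the ceiling for QR here, by assumption.
There is no licit LF on which *all but one of the librettos* c-commands *two applicants*.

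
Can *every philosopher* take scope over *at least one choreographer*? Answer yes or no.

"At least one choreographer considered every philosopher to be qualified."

The ECM infinitive is scope-transparent — *every philosopher* is free to raise above *at least one choreographer*.
Clause-internal QR can adjoin the lower DP above the subject, yielding the inverse reading.

Yes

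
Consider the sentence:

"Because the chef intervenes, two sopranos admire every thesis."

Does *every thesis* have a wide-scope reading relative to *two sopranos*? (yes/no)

Neither queried DP is inside the adjunct, so the adjunct-island constraint does not apply.
Nothing blocks QR of the lower DP to a position above the higher one, so inverse scope is available.

Yes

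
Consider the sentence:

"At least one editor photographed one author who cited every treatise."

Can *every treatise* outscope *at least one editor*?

No

Structurally, *every treatise* is inside the relative clause *who cited every treatise* modifying *one author*.
A relative clause is a scope island — quantifier raising cannot cross its boundary.
So *every treatise* cannot raise high enough to outscope *at least one editor*; only the surface ordering *at least one editor* > *every treatise* is available.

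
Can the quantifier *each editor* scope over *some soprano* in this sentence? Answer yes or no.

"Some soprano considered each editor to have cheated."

Yes

ECM infinitives lack a CP barrier, so *each editor* can QR over the matrix subject *some soprano*.
QR within a single clause is free, so the lower quantifier may take scope over the higher one.
So *each editor* > *some soprano* is among the available readings.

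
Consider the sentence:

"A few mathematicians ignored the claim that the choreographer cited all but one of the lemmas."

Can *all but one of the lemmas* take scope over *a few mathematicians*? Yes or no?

*all but one of the lemmas* occurs within the complex NP *the claim that the choreographer cited all but one of the lemmas*.
The complex NP is opaque for QR — the quantifier is frozen inside the noun's complement.
*all but one of the lemmas* is confined to the island and cannot take scope over *a few mathematicians*.

No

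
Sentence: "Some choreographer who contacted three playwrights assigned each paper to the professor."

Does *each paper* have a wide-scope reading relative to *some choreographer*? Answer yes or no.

Yes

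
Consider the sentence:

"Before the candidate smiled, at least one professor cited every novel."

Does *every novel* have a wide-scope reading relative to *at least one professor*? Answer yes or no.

Yes

The adjunct clause does not contain *every novel*, which is the matrix object.
Nothing blocks QR of the lower DP to a position above the higher one, so inverse scope is available.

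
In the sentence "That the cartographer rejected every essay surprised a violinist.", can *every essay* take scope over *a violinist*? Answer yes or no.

No

The DP *every essay* is contained in the sentential subject *that the cartographer rejected every essay*.
Subjects — clausal subjects included — are islands for extraction, and QR is no exception.
*every essay* is confined to the island and cannot take scope over *a violinist*.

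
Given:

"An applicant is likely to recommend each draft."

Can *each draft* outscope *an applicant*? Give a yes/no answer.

Yes

Infinitival complements of raising predicates do not block QR; *each draft* and *an applicant* are effectively clausemates.
No island intervenes, so both surface and inverse scope are derivable.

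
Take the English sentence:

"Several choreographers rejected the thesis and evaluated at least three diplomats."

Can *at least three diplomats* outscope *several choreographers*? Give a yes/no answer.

*at least three diplomats* sits inside one conjunct of the coordinate structure (*evaluated at least three diplomats*).
Asymmetric QR out of one conjunct violates the Coordinate Structure Constraint.
The inverse ordering *at least three diplomats* > *several choreographers* is therefore underivable.

No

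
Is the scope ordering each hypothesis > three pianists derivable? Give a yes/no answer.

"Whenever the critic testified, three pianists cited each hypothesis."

Yes

The adjunct clause does not contain *each hypothesis*, which is the matrix object.
Clause-internal QR can adjoin the lower DP above the subject, yielding the inverse reading.
The sentence is scopally ambiguous between *three pianists* > *each hypothesis* and *each hypothesis* > *three pianists*.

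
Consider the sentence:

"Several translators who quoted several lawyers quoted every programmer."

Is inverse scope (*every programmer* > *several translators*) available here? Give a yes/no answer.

*every programmer* is a matrix argument; only *several translators* is modified by the relative clause *who quoted several lawyers*, so the RC island is irrelevant to the target quantifier.
Nothing blocks QR of the lower DP to a position above the higher one, so inverse scope is available.

Yes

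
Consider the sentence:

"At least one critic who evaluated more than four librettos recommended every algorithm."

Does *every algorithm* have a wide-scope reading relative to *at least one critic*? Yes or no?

Yes

*every algorithm* sits in the matrix clause, not in the relative clause on *at least one critic*.
QR within a single clause is free, so the lower quantifier may take scope over the higher one.
So *every algorithm* > *at least one critic* is among the available readings.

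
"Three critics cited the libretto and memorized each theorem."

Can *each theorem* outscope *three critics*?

No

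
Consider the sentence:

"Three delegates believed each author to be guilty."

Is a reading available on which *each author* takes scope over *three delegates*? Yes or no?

Yes

*each author* is the subject of an ECM infinitive — the infinitival complement of an ECM verb is not a scope island, so *each author* can raise into the matrix clause.
Since no island is crossed, the inverse ordering is licensed alongside surface scope.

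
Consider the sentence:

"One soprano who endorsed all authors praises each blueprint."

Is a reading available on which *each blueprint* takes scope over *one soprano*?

Although the sentence contains a relative clause (*who endorsed all authors*), *each blueprint* is outside it, in the matrix VP.
Clause-internal QR can adjoin the lower DP above the subject, yielding the inverse reading.
The sentence is scopally ambiguous between *one soprano* > *each blueprint* and *each blueprint* > *one soprano*.

Yes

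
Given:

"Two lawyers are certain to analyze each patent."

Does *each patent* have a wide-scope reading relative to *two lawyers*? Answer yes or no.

*each patent* is the object of the infinitival complement of a raising predicate; raising infinitives are transparent for QR, so the two DPs are in effect clausemates.
Ordinary QR to a clause-peripheral position gives the wide-scope LF for the lower DP.
So *each patent* > *two lawyers* is among the available readings.

Yes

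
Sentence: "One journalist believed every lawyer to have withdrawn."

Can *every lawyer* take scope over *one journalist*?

ECM infinitives lack a CP barrier, so *every lawyer* can QR over the matrix subject *one journalist*.
Ordinary QR to a clause-peripheral position gives the wide-scope LF for the lower DP.

Yes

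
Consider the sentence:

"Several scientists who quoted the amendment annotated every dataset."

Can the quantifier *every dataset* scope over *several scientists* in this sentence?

Yes

The RC *who quoted the amendment* is an island, but *every dataset* is not inside it — it is the matrix object, a clausemate of *several scientists*.
With no island boundary between them, the object can take inverse scope over the subject via ordinary QR within the clause.
So *every dataset* > *several scientists* is among the available readings.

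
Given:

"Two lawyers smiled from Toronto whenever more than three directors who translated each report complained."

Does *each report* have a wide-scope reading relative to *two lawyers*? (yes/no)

*each report* occurs within the relative clause *who translated each report*, which is itself inside the adjunct *whenever more than three directors who translated each report complained*.
Two island boundaries intervene — the relative clause and the adjunct. Either alone would block QR.
So *each report* cannot raise high enough to outscope *two lawyers*; only the surface ordering *two lawyers* > *each report* is available.

No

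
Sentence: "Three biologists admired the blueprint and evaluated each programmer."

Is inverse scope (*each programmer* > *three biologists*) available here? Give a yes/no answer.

The target quantifier *each programmer* is part of one conjunct of the coordinate structure (*evaluated each programmer*).
The Coordinate Structure Constraint blocks movement (including QR) out of a single conjunct.
*each programmer* is confined to the island and cannot take scope over *three biologists*.

No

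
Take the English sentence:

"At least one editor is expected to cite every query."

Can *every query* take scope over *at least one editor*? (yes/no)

Yes

Raising constructions are monoclausal for scope purposes; *every query* is not separated from *at least one editor* by any island.
Nothing blocks QR of the lower DP to a position above the higher one, so inverse scope is available.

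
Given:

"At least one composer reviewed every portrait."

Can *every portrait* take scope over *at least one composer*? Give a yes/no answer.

Yes

Both DPs are arguments of the same predicate; there is no clause or island boundary between them.
With no island boundary between them, the object can take inverse scope over the subject via ordinary QR within the clause.
Both orderings are possible: *at least one composer* > *every portrait* and *every portrait* > *at least one composer*.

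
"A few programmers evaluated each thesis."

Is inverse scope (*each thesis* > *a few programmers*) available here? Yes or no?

Yes

*a few programmers* and *each thesis* are co-arguments of the matrix verb, with nothing but a clause-internal boundary between them.
Since no island is crossed, the inverse ordering is licensed alongside surface scope.
The sentence is scopally ambiguous between *a few programmers* > *each thesis* and *each thesis* > *a few programmers*.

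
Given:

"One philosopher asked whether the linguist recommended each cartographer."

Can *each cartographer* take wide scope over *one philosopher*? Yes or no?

The DP *each cartographer* is contained in the embedded question *whether the linguist recommended each cartographer*.
QR across an interrogative CP boundary is ruled out as a wh-island violation.
The inverse ordering *each cartographer* > *one philosopher* is therefore underivable.

No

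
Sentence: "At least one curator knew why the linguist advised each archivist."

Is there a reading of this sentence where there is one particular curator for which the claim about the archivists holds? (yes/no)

Yes

The paraphrase describes the scope ordering *at least one curator* > *each archivist*.
Nothing needs to raise for *at least one curator* > *each archivist*, so no island constraint is at stake.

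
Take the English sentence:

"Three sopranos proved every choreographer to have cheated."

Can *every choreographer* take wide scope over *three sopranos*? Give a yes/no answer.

Yes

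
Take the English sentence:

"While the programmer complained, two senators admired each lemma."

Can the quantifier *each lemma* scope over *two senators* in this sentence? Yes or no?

The adjunct clause does not contain *each lemma*, which is the matrix object.
Nothing blocks QR of the lower DP to a position above the higher one, so inverse scope is available.

Yes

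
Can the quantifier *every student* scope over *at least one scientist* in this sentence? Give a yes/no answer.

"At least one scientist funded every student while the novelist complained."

The adjunct clause does not contain *every student*, which is the matrix object.
Nothing blocks QR of the lower DP to a position above the higher one, so inverse scope is available.

Yes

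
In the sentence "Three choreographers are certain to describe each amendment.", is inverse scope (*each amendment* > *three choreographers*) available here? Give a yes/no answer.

Yes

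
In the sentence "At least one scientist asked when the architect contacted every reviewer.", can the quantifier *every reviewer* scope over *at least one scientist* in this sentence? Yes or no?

*every reviewer* is embedded in the embedded question *when the architect contacted every reviewer*.
The wh-island constraint blocks QR out of an embedded interrogative.
*every reviewer* is confined to the island and cannot take scope over *at least one scientist*.

No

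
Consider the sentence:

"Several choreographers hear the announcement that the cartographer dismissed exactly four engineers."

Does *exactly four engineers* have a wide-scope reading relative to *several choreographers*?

No

The DP *exactly four engineers* is contained in the complex NP *the announcement that the cartographer dismissed exactly four engineers*.
The complex NP is opaque for QR — the quantifier is frozen inside the noun's complement.
The inverse ordering *exactly four engineers* > *several choreographers* is therefore underivable.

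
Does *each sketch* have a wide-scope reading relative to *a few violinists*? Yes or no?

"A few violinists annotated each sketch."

Yes

Both DPs are arguments of the same predicate; there is no clause or island boundary between them.
Nothing blocks QR of the lower DP to a position above the higher one, so inverse scope is available.
Both orderings are possible: *a few violinists* > *each sketch* and *each sketch* > *a few violinists*.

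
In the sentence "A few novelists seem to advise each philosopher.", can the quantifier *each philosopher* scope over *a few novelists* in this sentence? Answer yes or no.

*each philosopher* is inside a raising infinitive, which is transparent to QR (no CP barrier), so it behaves as a matrix argument.
Since no island is crossed, the inverse ordering is licensed alongside surface scope.

Yes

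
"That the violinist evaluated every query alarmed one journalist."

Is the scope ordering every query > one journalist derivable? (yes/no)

*every query* is embedded in the sentential subject *that the violinist evaluated every query*.
Sentential subjects are islands: a quantifier inside the subject clause cannot raise over the matrix predicate.
So *every query* cannot raise to a position above *one journalist*.

No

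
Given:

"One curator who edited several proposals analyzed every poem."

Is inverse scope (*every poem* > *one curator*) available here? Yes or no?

Yes

*every poem* sits in the matrix clause, not in the relative clause on *one curator*.
QR within a single clause is free, so the lower quantifier may take scope over the higher one.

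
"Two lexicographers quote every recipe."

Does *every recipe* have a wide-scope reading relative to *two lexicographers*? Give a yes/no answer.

Yes

*every recipe* is the matrix object and *two lexicographers* the matrix subject; the two are clausemates.
No island intervenes, so both surface and inverse scope are derivable.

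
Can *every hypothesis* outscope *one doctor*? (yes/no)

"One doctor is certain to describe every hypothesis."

*every hypothesis* is inside a raising infinitive, which is transparent to QR (no CP barrier), so it behaves as a matrix argument.
No island intervenes, so both surface and inverse scope are derivable.
Both orderings are possible: *one doctor* > *every hypothesis* and *every hypothesis* > *one doctor*.

Yes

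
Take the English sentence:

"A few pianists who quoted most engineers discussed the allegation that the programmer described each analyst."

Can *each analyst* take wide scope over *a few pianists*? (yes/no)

Structurally, *each analyst* is inside the complex NP *the allegation that the programmer described each analyst*.
The Complex NP Constraint bars QR out of the complement clause of a noun.
*each analyst* > *a few pianists* would require crossing that boundary, which is illicit.

No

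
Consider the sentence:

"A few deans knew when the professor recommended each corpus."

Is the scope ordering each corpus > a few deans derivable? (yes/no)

No

The target quantifier *each corpus* is part of the embedded question *when the professor recommended each corpus*.
Embedded wh-clauses are opaque for QR, so the quantifier stays inside the question.
The inverse ordering *each corpus* > *a few deans* is therefore underivable.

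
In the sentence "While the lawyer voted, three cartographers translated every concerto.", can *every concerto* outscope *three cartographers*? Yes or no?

Yes

Although there is an adjunct clause, *every concerto* is in the main clause, not inside the adjunct.
Ordinary QR to a clause-peripheral position gives the wide-scope LF for the lower DP.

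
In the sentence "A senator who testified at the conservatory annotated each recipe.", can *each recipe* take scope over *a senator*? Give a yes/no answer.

Yes

Although the sentence contains a relative clause (*who testified at the conservatory*), *each recipe* is outside it, in the matrix VP.
Since no island is crossed, the inverse ordering is licensed alongside surface scope.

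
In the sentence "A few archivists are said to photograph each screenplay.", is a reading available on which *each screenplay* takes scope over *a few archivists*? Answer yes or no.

*each screenplay* is inside a raising infinitive, which is transparent to QR (no CP barrier), so it behaves as a matrix argument.
Since no island is crossed, the inverse ordering is licensed alongside surface scope.
The sentence is scopally ambiguous between *a few archivists* > *each screenplay* and *each screenplay* > *a few archivists*.

Yes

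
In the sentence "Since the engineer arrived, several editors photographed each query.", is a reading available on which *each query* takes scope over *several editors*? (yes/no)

*each query* is a matrix argument; the adjunct is an island but the target quantifier is outside it.
With no island boundary between them, the object can take inverse scope over the subject via ordinary QR within the clause.
So *each query* > *several editors* is among the available readings.

Yes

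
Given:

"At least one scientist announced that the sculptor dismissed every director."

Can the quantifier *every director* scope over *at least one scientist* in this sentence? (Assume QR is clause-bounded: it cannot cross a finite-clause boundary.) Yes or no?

No

Structurally, *every director* is inside the finite complement clause *that the sculptor dismissed every director*.
Finite CP is the ceiling for QR here, by assumption.
There is no licit LF on which *every director* c-commands *at least one scientist*.
(Only the surface reading survives: one fixed scientist with respect to all the relevant directors.)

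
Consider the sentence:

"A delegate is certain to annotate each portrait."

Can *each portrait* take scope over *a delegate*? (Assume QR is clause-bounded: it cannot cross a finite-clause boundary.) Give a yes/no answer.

Yes

Infinitival complements of raising predicates do not block QR; *each portrait* and *a delegate* are effectively clausemates.
Ordinary QR to a clause-peripheral position gives the wide-scope LF for the lower DP.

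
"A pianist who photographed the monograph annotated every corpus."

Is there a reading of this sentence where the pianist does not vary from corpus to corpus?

Yes

That reading corresponds to *a pianist* > *every corpus*.
Surface scope (*a pianist* > *every corpus*) is always derivable; islands only block QR, not in-situ interpretation.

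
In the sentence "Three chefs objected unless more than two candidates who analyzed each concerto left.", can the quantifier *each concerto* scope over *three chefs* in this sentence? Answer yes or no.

*each concerto* sits inside the relative clause *who analyzed each concerto*, which is itself inside the adjunct *unless more than two candidates who analyzed each concerto left*.
The quantifier would have to escape first the RC and then the adjunct — two independent island violations.
*each concerto* is confined to the island and cannot take scope over *three chefs*.

No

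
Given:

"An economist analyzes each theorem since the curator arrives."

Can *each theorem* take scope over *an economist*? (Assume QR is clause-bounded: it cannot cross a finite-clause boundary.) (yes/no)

The adjunct clause does not contain *each theorem*, which is the matrix object.
Ordinary QR to a clause-peripheral position gives the wide-scope LF for the lower DP.

Yes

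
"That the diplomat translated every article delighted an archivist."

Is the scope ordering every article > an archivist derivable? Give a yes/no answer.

*every article* sits inside the sentential subject *that the diplomat translated every article*.
The Sentential Subject Constraint rules out raising the quantifier out of the that-clause subject.
So the wide-scope reading for *every article* is blocked.

No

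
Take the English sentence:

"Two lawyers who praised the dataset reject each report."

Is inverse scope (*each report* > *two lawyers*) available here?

Yes

The relative clause *who praised the dataset* modifies *two lawyers*, but *each report* is not inside that relative clause — it is an argument of the matrix verb.
Nothing blocks QR of the lower DP to a position above the higher one, so inverse scope is available.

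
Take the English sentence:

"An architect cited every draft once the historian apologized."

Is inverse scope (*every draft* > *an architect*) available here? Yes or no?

Neither queried DP is inside the adjunct, so the adjunct-island constraint does not apply.
Ordinary QR to a clause-peripheral position gives the wide-scope LF for the lower DP.

Yes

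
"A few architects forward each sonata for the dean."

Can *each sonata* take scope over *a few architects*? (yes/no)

*each sonata* and *a few architects* are in the same minimal clause.
No island intervenes, so both surface and inverse scope are derivable.
So *each sonata* > *a few architects* is among the available readings.

Yes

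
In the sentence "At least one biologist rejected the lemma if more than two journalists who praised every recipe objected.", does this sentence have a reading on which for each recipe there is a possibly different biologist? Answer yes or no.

No

This is the *every recipe* > *at least one biologist* reading.
*every recipe* occurs within the relative clause *who praised every recipe*, which is itself inside the adjunct *if more than two journalists who praised every recipe objected*.
Two island boundaries intervene — the relative clause and the adjunct. Either alone would block QR.
There is no licit LF on which *every recipe* c-commands *at least one biologist*.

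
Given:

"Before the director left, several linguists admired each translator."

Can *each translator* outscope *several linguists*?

Yes

Although there is an adjunct clause, *each translator* is in the main clause, not inside the adjunct.
Since no island is crossed, the inverse ordering is licensed alongside surface scope.
So *each translator* > *several linguists* is among the available readings.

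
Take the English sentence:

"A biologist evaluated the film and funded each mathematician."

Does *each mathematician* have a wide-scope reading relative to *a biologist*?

The target quantifier *each mathematician* is part of one conjunct of the coordinate structure (*funded each mathematician*).
Asymmetric QR out of one conjunct violates the Coordinate Structure Constraint.
There is no licit LF on which *each mathematician* c-commands *a biologist*.
(Only the surface reading survives: one fixed biologist with respect to all the relevant mathematicians.)

No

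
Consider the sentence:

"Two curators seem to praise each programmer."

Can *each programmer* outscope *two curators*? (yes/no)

Yes

The matrix predicate is a raising verb, whose infinitival complement is not a scope island — *each programmer* can QR into the matrix clause.
Nothing blocks QR of the lower DP to a position above the higher one, so inverse scope is available.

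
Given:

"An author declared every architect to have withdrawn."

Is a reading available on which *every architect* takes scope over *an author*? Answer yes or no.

ECM infinitives lack a CP barrier, so *every architect* can QR over the matrix subject *an author*.
Ordinary QR to a clause-peripheral position gives the wide-scope LF for the lower DP.

Yes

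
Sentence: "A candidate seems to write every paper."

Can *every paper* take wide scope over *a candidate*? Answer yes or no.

*every paper* is inside a raising infinitive, which is transparent to QR (no CP barrier), so it behaves as a matrix argument.
With no island boundary between them, the object can take inverse scope over the subject via ordinary QR within the clause.
So *every paper* > *a candidate* is among the available readings.

Yes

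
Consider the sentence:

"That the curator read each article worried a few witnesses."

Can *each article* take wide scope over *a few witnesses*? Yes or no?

No

The DP *each article* is contained in the sentential subject *that the curator read each article*.
Clausal subjects are scope islands; QR from inside the subject into the matrix is barred.
So the wide-scope reading for *each article* is blocked.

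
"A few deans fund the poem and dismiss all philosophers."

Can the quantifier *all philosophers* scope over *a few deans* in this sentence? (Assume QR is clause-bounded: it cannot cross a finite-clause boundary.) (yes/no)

*all philosophers* is embedded in one conjunct of the coordinate structure (*dismiss all philosophers*).
A quantifier cannot raise out of one conjunct of a coordination across the whole coordinate structure — the CSC applies to QR.
There is no licit LF on which *all philosophers* c-commands *a few deans*.

No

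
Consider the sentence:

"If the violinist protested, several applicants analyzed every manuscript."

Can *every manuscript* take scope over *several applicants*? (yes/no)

Yes

The adjunct island is irrelevant here — *every manuscript* and *several applicants* are both in the matrix clause.
Clause-internal QR can adjoin the lower DP above the subject, yielding the inverse reading.
So *every manuscript* > *several applicants* is among the available readings.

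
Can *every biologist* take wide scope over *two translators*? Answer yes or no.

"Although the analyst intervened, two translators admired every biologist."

Yes

Although there is an adjunct clause, *every biologist* is in the main clause, not inside the adjunct.
QR within a single clause is free, so the lower quantifier may take scope over the higher one.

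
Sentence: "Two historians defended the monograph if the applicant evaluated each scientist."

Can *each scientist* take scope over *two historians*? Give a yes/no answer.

No

*each scientist* occurs within the adjunct clause *if the applicant evaluated each scientist*.
Adjunct clauses are scope islands: a quantifier inside an adjunct cannot raise into the matrix clause.
So the wide-scope reading for *each scientist* is blocked.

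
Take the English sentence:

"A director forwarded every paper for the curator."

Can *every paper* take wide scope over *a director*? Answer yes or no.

Yes

*every paper* is the matrix object and *a director* the matrix subject; the two are clausemates.
Clause-internal QR can adjoin the lower DP above the subject, yielding the inverse reading.
The sentence is scopally ambiguous between *a director* > *every paper* and *every paper* > *a director*.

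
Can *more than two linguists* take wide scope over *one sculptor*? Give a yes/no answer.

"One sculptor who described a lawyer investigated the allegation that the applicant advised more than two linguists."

*more than two linguists* occurs within the complex NP *the allegation that the applicant advised more than two linguists*.
The complex NP is opaque for QR — the quantifier is frozen inside the noun's complement.
Hence only narrow scope for *more than two linguists* (under *one sculptor*) survives.

No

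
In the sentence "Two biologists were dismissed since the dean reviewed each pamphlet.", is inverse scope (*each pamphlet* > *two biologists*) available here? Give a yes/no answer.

No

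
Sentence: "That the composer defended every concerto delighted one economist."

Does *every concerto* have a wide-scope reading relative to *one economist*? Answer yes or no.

No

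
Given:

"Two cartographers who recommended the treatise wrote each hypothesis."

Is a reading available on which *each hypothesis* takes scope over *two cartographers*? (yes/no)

Yes

The RC *who recommended the treatise* is an island, but *each hypothesis* is not inside it — it is the matrix object, a clausemate of *two cartographers*.
With no island boundary between them, the object can take inverse scope over the subject via ordinary QR within the clause.
The sentence is scopally ambiguous between *two cartographers* > *each hypothesis* and *each hypothesis* > *two cartographers*.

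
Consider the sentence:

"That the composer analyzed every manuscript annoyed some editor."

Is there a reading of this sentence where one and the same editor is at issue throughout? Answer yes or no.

Yes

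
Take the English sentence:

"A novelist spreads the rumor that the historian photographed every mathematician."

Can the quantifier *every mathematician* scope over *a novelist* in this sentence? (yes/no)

*every mathematician* sits inside the complex NP *the rumor that the historian photographed every mathematician*.
The Complex NP Constraint bars QR out of the complement clause of a noun.
So the wide-scope reading for *every mathematician* is blocked.

No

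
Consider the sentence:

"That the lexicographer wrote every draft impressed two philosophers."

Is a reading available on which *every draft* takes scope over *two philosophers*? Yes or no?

No

*every draft* is embedded in the sentential subject *that the lexicographer wrote every draft*.
Subjects — clausal subjects included — are islands for extraction, and QR is no exception.
The ordering *every draft* > *two philosophers* is therefore underivable.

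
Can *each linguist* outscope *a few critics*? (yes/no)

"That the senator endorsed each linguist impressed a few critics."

*each linguist* occurs within the sentential subject *that the senator endorsed each linguist*.
The subject-island constraint blocks QR out of a clausal subject.
*each linguist* is confined to the island and cannot take scope over *a few critics*.

No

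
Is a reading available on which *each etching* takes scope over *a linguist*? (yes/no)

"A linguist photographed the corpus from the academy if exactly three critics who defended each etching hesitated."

The DP *each etching* is contained in the relative clause *who defended each etching*, which is itself inside the adjunct *if exactly three critics who defended each etching hesitated*.
Two island boundaries intervene — the relative clause and the adjunct. Either alone would block QR.
Hence only narrow scope for *each etching* (under *a linguist*) survives.
(Only the surface reading survives: one fixed linguist with respect to all the relevant etchings.)

No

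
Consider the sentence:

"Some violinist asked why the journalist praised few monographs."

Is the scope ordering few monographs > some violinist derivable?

The target quantifier *few monographs* is part of the embedded question *why the journalist praised few monographs*.
The wh-island constraint blocks QR out of an embedded interrogative.
The inverse ordering *few monographs* > *some violinist* is therefore underivable.
(Only the surface reading survives: one fixed violinist with respect to all the relevant monographs.)

No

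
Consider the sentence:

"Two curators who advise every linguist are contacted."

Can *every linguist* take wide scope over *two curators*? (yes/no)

The target quantifier *every linguist* is part of the relative clause *who advise every linguist*.
Relative clauses are scope islands: a quantifier cannot QR out of a relative clause to take scope in the matrix clause.
Hence only narrow scope for *every linguist* (under *two curators*) survives.

No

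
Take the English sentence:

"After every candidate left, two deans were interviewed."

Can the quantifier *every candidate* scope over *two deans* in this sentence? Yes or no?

The target quantifier *every candidate* is part of the adjunct clause *after every candidate left*.
Adjunct clauses are scope islands: a quantifier inside an adjunct cannot raise into the matrix clause.
The ordering *every candidate* > *two deans* is therefore underivable.

No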